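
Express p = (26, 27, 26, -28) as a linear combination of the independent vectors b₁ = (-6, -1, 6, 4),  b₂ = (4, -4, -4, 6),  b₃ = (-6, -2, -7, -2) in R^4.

Set up the augmented matrix [b₁ | b₂ | b₃ | p] and row-reduce.
The system has the unique solution (a₁, a₂, a₃) = (-3, -4, -4).

p = -3b₁ - 4b₂ - 4b₃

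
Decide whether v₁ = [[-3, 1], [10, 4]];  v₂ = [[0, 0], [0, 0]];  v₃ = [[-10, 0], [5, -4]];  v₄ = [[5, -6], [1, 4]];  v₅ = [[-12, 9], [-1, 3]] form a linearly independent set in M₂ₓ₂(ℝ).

Write each element as a coordinate vector in ℝ⁴ using {E₁₁, E₁₂, E₂₁, E₂₂}.
There are 5 vectors in a 4-dimensional space, so they cannot be linearly independent.

linearly dependent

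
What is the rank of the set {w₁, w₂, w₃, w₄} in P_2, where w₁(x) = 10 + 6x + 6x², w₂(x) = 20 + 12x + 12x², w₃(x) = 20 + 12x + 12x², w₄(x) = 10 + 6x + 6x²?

rank 1

Pass to coordinate vectors with respect to the basis {1, x, x²}.
Put the 3×4 matrix [w₁|w₂|w₃|w₄] into echelon form.
Exactly 1 pivot survives; hence the rank is 1.
(With 4 elements in a 3-dimensional space the rank is at most 3.)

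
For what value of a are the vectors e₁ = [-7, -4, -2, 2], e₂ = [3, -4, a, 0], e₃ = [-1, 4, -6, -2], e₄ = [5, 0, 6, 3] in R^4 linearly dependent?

The set is linearly dependent precisely when det[e₁; e₂; e₃; e₄] = 0.
The determinant works out to 96*a - 704.
Setting this to zero gives a = 22/3.

a = 22/3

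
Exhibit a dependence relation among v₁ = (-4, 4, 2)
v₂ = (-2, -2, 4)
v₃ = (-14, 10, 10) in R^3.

3v₁ + v₂ - v₃ = 0

Solve the homogeneous system with v₁, v₂, v₃ as columns by row-reducing the coefficient matrix.
One solution (up to scaling) is (3, 1, -1).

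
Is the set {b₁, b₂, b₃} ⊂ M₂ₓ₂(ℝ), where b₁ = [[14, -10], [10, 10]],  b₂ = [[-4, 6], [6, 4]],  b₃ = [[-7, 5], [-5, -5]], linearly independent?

Write each element as a coordinate vector in ℝ⁴ using {E₁₁, E₁₂, E₂₁, E₂₂}.
One vector is a scalar multiple of another, so the set is dependent.

linearly dependent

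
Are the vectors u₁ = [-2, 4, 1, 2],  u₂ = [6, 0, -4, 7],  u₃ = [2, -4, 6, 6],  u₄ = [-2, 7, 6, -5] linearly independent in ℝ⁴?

Place the vectors as rows of a 4×4 matrix and reduce to echelon form.
The reduction yields 4 nonzero rows, so the rank is 4.
Since rank = 4 (the number of vectors), the set is linearly independent.

linearly independent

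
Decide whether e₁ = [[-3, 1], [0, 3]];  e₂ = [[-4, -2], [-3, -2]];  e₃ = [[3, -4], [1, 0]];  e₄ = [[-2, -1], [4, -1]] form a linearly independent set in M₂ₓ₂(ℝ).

linearly independent

Write each element as a coordinate vector in ℝ⁴ using {E₁₁, E₁₂, E₂₁, E₂₂}.
Row-reduce the matrix whose columns are e₁, e₂, e₃, e₄.
The reduction yields 4 nonzero rows, so the rank is 4.
Since rank = 4 (the number of vectors), the set is linearly independent.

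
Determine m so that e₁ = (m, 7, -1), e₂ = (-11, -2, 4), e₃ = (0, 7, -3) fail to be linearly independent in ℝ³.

m = -7

Dependence holds iff the 3×3 matrix [e₁ e₂ e₃] is singular.
The determinant works out to -22*m - 154.
This vanishes exactly when m = -7.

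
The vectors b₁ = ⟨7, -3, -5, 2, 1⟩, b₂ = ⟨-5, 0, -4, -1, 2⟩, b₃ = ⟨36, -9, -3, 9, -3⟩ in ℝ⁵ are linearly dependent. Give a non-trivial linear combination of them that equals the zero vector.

3b₁ - 3b₂ - b₃ = 0

Solve the homogeneous system with b₁, b₂, b₃ as columns by row-reducing the coefficient matrix.
One solution (up to scaling) is (3, -3, -1).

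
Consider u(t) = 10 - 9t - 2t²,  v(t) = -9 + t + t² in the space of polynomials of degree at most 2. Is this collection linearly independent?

linearly independent

Write each element as a coordinate vector in ℝ³ using {1, t, t²}.
Row-reduce the matrix whose columns are u, v.
The reduction yields 2 nonzero rows, so the rank is 2.
Since rank = 2 (the number of vectors), the set is linearly independent.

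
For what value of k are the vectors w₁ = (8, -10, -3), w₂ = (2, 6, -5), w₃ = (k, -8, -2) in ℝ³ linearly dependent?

k = 6

Place the vectors as rows of a 3×3 matrix; dependence ⇔ determinant zero.
Cofactor expansion gives det = 68*k - 408.
Setting this to zero gives k = 6.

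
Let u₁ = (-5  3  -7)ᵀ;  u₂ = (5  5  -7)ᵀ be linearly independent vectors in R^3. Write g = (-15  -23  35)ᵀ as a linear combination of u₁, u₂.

g = -u₁ - 4u₂

Solve the system with u₁, u₂ as columns and g as the right-hand side.
Back-substitution yields (α₁, α₂) = (-1, -4).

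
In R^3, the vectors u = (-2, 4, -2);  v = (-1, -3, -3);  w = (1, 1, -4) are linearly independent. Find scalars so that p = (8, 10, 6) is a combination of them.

Set up the augmented matrix [u | v | w | p] and row-reduce.
Row-reducing the augmented matrix gives the unique coefficients (α₁, α₂, α₃) = (-1, -4, 2).

p = -u - 4v + 2w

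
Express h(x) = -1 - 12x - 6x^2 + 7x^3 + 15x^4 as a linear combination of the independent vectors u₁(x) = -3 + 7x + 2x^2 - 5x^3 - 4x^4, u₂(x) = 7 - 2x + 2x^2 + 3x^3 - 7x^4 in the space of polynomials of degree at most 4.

Take coordinate vectors relative to {1, x, …, x^4}.
Set up the augmented matrix [u₁ | u₂ | h] and row-reduce.
The system has the unique solution (a₁, a₂) = (-2, -1).

h = -2u₁ - u₂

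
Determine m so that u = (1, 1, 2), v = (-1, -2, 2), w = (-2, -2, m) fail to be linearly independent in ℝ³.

Dependence holds iff the 3×3 matrix [u v w] is singular.
Cofactor expansion gives det = -m - 4.
This vanishes exactly when m = -4.

m = -4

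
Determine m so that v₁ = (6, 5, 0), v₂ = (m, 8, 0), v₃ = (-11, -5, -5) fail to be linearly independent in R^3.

m = 48/5

Dependence holds iff the 3×3 matrix [v₁ v₂ v₃] is singular.
Expanding, det = 25*m - 240.
This vanishes exactly when m = 48/5.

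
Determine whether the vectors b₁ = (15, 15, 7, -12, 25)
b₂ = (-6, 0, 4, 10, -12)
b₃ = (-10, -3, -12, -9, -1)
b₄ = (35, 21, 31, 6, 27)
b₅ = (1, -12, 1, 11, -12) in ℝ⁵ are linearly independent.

Row-reduce the matrix whose columns are b₁, b₂, b₃, b₄, b₅.
The reduction yields 3 nonzero rows, so the rank is 3.
Since rank 3 < 5, the set is linearly dependent.
Indeed b₁ - 2b₃ - b₄ = 0.

linearly dependent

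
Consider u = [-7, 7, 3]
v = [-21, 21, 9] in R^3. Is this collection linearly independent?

linearly dependent

Row-reduce the matrix whose columns are u, v.
The reduction yields 1 nonzero row, so the rank is 1.
Since rank 1 < 2, the set is linearly dependent.
Indeed 3u - v = 0.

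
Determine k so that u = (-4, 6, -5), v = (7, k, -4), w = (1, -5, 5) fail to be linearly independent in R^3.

k = 7/5

The set is linearly dependent precisely when det[u; v; w] = 0.
Cofactor expansion gives det = 21 - 15*k.
Solving 21 - 15*k = 0 yields k = 7/5.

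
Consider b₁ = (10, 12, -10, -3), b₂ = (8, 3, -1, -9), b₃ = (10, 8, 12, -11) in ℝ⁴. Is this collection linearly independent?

linearly independent

Row-reduce the matrix whose columns are b₁, b₂, b₃.
The reduction yields 3 nonzero rows, so the rank is 3.
Since rank = 3 (the number of vectors), the set is linearly independent.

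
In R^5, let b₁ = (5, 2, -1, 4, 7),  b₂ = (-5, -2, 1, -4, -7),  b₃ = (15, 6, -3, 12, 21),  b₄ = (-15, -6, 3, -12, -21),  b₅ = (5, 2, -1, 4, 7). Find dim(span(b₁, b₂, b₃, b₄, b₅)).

Put the 5×5 matrix [b₁|b₂|b₃|b₄|b₅] into echelon form.
Exactly 1 pivot survives; hence the rank is 1.

1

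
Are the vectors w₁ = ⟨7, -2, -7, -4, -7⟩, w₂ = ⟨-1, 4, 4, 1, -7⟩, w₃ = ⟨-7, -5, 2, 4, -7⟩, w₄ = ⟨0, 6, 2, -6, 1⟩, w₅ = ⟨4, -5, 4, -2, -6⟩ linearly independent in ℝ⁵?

linearly independent

The matrix [w₁|w₂|w₃|w₄|w₅] has determinant -51031.
A nonzero determinant means the columns are linearly independent.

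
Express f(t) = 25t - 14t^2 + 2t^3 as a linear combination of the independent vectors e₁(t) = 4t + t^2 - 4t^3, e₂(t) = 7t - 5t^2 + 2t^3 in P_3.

f = e₁ + 3e₂

Work in coordinates with respect to the standard basis {1, t, …, t^3}.
Solve the system with e₁, e₂ as columns and f as the right-hand side.
Back-substitution yields (c₁, c₂) = (1, 3).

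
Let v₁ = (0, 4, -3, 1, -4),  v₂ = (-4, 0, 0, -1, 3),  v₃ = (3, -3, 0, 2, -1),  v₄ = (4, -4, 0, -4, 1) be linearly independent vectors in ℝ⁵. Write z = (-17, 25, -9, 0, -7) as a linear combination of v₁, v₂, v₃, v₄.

Since v₁, v₂, v₃, v₄ are independent, the coefficients expressing z are uniquely determined by a linear system.
Row-reducing the augmented matrix gives the unique coefficients (a₁, …, a₄) = (3, 1, -3, -1).

z = 3v₁ + v₂ - 3v₃ - v₄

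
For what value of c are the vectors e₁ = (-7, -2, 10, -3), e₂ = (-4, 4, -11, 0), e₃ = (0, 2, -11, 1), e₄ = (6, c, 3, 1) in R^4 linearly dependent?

Place the vectors as rows of a 4×4 matrix; dependence ⇔ determinant zero.
Cofactor expansion gives det = -15*c - 90.
This vanishes exactly when c = -6.

c = -6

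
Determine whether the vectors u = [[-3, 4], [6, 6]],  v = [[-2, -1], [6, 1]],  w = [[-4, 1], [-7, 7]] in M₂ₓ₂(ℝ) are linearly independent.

Write each element as a coordinate vector in ℝ⁴ using {E₁₁, E₁₂, E₂₁, E₂₂}.
Row-reduce the matrix whose columns are u, v, w.
The reduction yields 3 nonzero rows, so the rank is 3.
Since rank = 3 (the number of vectors), the set is linearly independent.

linearly independent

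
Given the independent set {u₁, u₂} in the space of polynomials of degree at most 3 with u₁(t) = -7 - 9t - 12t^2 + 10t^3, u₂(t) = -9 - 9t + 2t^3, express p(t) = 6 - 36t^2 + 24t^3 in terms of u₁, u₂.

p = 3u₁ - 3u₂

Identify each element with its coordinate vector in ℝ⁴ via {1, t, …, t^3}.
Write p = c₁u₁ + c₂u₂ and equate components.
Back-substitution yields (c₁, c₂) = (3, -3).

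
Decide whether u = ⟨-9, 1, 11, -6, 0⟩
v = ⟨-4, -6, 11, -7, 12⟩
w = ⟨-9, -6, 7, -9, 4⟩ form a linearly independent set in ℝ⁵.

Place the vectors as rows of a 3×5 matrix and reduce to echelon form.
The reduction yields 3 nonzero rows, so the rank is 3.
Since rank = 3 (the number of vectors), the set is linearly independent.

linearly independent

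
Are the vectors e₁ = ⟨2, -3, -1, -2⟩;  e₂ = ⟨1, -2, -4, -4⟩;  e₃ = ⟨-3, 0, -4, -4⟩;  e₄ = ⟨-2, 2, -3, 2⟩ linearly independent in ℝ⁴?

linearly independent

Place the vectors as rows of a 4×4 matrix and reduce to echelon form.
The reduction yields 4 nonzero rows, so the rank is 4.
Since rank = 4 (the number of vectors), the set is linearly independent.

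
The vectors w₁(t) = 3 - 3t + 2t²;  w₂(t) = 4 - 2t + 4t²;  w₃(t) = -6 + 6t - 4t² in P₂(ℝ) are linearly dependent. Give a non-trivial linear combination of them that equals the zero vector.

2w₁ + w₃ = 0

Take coordinates with respect to {1, t, t²}.
Set up α₁w₁ + … + α₃w₃ = 0 and solve the homogeneous system.
A generator of the null space is (2, 0, 1).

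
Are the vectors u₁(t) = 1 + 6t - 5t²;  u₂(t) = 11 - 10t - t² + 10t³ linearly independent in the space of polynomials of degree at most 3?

linearly independent

Write each element as a coordinate vector in ℝ⁴ using {1, t, …, t³}.
Row-reduce the matrix whose columns are u₁, u₂.
The reduction yields 2 nonzero rows, so the rank is 2.
Since rank = 2 (the number of vectors), the set is linearly independent.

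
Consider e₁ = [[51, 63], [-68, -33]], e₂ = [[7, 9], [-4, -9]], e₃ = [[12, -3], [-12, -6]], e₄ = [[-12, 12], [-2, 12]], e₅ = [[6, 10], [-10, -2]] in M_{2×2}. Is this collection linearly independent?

linearly dependent

Write each element as a coordinate vector in ℝ⁴ using {E₁₁, E₁₂, E₂₁, E₂₂}.
There are 5 vectors in a 4-dimensional space, so they cannot be linearly independent.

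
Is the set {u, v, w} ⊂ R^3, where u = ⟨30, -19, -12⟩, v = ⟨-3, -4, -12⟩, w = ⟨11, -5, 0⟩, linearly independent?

linearly dependent

The matrix [u|v|w] has determinant 0.
A zero determinant means the columns are linearly dependent.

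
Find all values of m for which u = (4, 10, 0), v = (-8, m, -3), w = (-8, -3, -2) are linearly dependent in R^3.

The vectors are dependent exactly when the determinant of the matrix with rows u, v, w vanishes.
Expanding, det = 44 - 8*m.
Solving 44 - 8*m = 0 yields m = 11/2.

m = 11/2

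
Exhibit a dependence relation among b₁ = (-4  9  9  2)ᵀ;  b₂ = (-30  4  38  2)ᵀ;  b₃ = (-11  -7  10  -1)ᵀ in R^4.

2b₁ - b₂ + 2b₃ = 0

Write the vectors as columns of a matrix and find a nonzero vector in its null space.
One solution (up to scaling) is (2, -1, 2).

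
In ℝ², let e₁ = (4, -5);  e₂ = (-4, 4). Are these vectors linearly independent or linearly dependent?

Place the vectors as rows of a 2×2 matrix and reduce to echelon form.
The reduction yields 2 nonzero rows, so the rank is 2.
Since rank = 2 (the number of vectors), the set is linearly independent.

linearly independent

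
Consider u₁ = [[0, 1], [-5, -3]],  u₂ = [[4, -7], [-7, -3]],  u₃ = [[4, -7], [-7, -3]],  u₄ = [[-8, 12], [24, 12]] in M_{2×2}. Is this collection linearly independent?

linearly dependent

Take coordinates with respect to the standard basis {E₁₁, E₁₂, E₂₁, E₂₂}.
Two of the vectors are equal, giving an immediate dependence.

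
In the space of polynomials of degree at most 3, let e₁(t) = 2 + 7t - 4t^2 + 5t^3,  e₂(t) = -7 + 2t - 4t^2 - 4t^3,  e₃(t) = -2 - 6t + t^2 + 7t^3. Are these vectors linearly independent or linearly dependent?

Write each element as a coordinate vector in ℝ⁴ using {1, t, …, t^3}.
Row-reduce the matrix whose columns are e₁, e₂, e₃.
The reduction yields 3 nonzero rows, so the rank is 3.
Since rank = 3 (the number of vectors), the set is linearly independent.

linearly independent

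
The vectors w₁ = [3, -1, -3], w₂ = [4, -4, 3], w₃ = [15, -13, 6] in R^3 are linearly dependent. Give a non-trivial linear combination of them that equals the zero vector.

w₁ + 3w₂ - w₃ = 0

Solve the homogeneous system with w₁, w₂, w₃ as columns by row-reducing the coefficient matrix.
One solution (up to scaling) is (1, 3, -1).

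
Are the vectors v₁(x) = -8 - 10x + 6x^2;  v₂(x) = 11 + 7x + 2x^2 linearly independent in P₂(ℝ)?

Write each element as a coordinate vector in ℝ³ using {1, x, x^2}.
Row-reduce the matrix whose columns are v₁, v₂.
The reduction yields 2 nonzero rows, so the rank is 2.
Since rank = 2 (the number of vectors), the set is linearly independent.

linearly independent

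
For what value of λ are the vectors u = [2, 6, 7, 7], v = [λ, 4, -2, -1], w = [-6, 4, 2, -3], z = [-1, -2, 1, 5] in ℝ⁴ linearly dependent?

λ = 40

The vectors are dependent exactly when the determinant of the matrix with rows u, v, w, z vanishes.
The determinant works out to 1440 - 36*λ.
Solving 1440 - 36*λ = 0 yields λ = 40.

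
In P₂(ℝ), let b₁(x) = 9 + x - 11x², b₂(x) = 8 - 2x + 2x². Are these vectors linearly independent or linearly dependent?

Take coordinates with respect to the standard basis {1, x, x²}.
Row-reduce the matrix whose columns are b₁, b₂.
The reduction yields 2 nonzero rows, so the rank is 2.
Since rank = 2 (the number of vectors), the set is linearly independent.

linearly independent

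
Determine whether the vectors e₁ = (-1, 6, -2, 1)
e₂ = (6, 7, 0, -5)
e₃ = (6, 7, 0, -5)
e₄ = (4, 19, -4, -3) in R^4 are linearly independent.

Two of the vectors are equal, giving an immediate dependence.

linearly dependent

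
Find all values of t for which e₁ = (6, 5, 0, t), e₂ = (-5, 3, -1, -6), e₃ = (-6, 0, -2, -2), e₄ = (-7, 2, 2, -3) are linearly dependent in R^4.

The vectors are dependent exactly when the determinant of the matrix with rows e₁, e₂, e₃, e₄ vanishes.
The determinant works out to -70*t - 490.
Setting this to zero gives t = -7.

t = -7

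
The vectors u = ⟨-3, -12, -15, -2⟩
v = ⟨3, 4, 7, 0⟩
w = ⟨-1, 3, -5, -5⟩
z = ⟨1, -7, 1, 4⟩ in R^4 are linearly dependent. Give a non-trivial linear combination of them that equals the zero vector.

Write the vectors as columns of a matrix and find a nonzero vector in its null space.
The free variable yields coefficients (1, 1, -2, -2) (any nonzero multiple also works).

u + v - 2w - 2z = 0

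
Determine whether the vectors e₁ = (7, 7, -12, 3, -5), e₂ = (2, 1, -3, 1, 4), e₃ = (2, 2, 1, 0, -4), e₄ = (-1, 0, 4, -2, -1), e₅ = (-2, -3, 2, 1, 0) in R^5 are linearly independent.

linearly dependent

Row-reduce the matrix whose columns are e₁, e₂, e₃, e₄, e₅.
The reduction yields 4 nonzero rows, so the rank is 4.
Since rank 4 < 5, the set is linearly dependent.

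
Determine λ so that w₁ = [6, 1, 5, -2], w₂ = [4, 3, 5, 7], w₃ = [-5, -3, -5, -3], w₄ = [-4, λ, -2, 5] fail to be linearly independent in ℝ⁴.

The vectors are dependent exactly when the determinant of the matrix with rows w₁, w₂, w₃, w₄ vanishes.
Cofactor expansion gives det = -5*λ - 24.
Solving -5*λ - 24 = 0 yields λ = -24/5.

λ = -24/5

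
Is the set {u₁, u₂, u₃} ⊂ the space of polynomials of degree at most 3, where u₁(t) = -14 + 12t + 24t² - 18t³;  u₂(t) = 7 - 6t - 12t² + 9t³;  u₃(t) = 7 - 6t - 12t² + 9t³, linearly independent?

linearly dependent

Write each element as a coordinate vector in ℝ⁴ using {1, t, …, t³}.
One vector is a scalar multiple of another, so the set is dependent.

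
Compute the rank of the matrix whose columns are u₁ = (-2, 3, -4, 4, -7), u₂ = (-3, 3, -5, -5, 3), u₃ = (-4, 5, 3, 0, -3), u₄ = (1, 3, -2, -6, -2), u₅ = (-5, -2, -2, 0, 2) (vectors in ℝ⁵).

Form the matrix with u₁, u₂, u₃, u₄, u₅ as columns and reduce.
The echelon form has 5 nonzero rows, so the rank is 5.

5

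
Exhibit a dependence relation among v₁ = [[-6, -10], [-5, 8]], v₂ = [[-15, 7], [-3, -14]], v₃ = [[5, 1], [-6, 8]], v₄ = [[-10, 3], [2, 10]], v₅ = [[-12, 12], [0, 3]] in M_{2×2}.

Pass to coordinate vectors relative to the basis {E₁₁, E₁₂, E₂₁, E₂₂}.
Write the vectors as columns of a matrix and find a nonzero vector in its null space.
A generator of the null space is (1, -1, -1, -2, 2).

v₁ - v₂ - v₃ - 2v₄ + 2v₅ = 0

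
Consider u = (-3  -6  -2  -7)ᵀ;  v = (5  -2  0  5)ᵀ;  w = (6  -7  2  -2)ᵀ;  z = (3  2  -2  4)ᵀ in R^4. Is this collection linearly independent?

linearly independent

Row-reduce the matrix whose columns are u, v, w, z.
The reduction yields 4 nonzero rows, so the rank is 4.
Since rank = 4 (the number of vectors), the set is linearly independent.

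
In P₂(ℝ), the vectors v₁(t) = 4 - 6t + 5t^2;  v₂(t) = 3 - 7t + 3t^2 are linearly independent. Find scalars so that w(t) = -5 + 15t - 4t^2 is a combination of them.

w = v₁ - 3v₂

Work in coordinates with respect to the standard basis {1, t, t^2}.
Write w = α₁v₁ + α₂v₂ and equate components.
Back-substitution yields (α₁, α₂) = (1, -3).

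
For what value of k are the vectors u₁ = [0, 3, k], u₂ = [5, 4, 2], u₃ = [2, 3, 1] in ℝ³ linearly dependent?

k = 3/7

The set is linearly dependent precisely when det[u₁; u₂; u₃] = 0.
The determinant works out to 7*k - 3.
This vanishes exactly when k = 3/7.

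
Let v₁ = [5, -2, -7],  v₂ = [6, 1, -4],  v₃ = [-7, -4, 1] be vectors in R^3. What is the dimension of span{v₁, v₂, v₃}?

Apply Gaussian elimination to the matrix whose rows are v₁, v₂, v₃.
Reduction leaves 2 leading entries, giving rank 2.

2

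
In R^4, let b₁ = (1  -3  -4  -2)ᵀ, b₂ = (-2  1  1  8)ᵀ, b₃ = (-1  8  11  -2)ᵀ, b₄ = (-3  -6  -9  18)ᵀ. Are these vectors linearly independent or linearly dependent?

The matrix [b₁|b₂|b₃|b₄] has determinant 0.
A zero determinant means the columns are linearly dependent.

linearly dependent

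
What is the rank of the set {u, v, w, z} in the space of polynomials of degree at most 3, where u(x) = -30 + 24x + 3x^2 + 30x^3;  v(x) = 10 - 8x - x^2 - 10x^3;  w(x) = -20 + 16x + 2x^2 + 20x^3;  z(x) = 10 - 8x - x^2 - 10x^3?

1

Use coordinates relative to {1, x, …, x^3}.
Form the matrix with u, v, w, z as columns and reduce.
The echelon form has 1 nonzero row, so the rank is 1.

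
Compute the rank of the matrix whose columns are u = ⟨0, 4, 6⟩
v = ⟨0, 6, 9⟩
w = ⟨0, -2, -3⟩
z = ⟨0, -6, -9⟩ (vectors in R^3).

Form the matrix with u, v, w, z as columns and reduce.
There is 1 pivot column, so rank = 1.
(With 4 elements in a 3-dimensional space the rank is at most 3.)

rank 1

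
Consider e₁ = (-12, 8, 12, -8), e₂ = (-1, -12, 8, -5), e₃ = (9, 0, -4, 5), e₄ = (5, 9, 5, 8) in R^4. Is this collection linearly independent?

linearly independent

Form the 4×4 matrix with these as columns; its determinant is 8368.
A nonzero determinant means the columns are linearly independent.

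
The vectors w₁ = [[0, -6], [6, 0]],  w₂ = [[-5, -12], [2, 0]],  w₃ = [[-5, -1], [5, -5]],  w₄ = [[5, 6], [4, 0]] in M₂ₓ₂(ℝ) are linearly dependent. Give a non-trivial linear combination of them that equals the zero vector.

Pass to coordinate vectors relative to the basis {E₁₁, E₁₂, E₂₁, E₂₂}.
Set up α₁w₁ + … + α₄w₄ = 0 and solve the homogeneous system.
A generator of the null space is (1, -1, 0, -1).

w₁ - w₂ - w₄ = 0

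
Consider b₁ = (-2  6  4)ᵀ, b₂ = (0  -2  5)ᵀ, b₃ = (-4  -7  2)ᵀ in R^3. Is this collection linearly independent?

The matrix [b₁|b₂|b₃] has determinant -214.
A nonzero determinant means the columns are linearly independent.

linearly independent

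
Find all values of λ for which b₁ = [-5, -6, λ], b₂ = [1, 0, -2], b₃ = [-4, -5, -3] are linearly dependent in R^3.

The set is linearly dependent precisely when det[b₁; b₂; b₃] = 0.
The determinant works out to -5*λ - 16.
Solving -5*λ - 16 = 0 yields λ = -16/5.

λ = -16/5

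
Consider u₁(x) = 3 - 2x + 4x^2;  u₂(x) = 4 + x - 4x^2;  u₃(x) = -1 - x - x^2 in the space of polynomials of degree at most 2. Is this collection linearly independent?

Write each element as a coordinate vector in ℝ³ using {1, x, x^2}.
The matrix [u₁|u₂|u₃] has determinant -43.
A nonzero determinant means the columns are linearly independent.

linearly independent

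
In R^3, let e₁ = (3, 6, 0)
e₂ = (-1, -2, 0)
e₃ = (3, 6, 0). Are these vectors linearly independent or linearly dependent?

The matrix [e₁|e₂|e₃] has determinant 0.
A zero determinant means the columns are linearly dependent.
Indeed e₁ + 3e₂ = 0.

linearly dependent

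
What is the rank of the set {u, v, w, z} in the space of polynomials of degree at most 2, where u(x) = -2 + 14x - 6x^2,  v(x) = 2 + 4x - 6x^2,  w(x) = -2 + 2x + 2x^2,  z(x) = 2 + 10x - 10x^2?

Represent each element by its coordinate vector in ℝ³.
Put the 3×4 matrix [u|v|w|z] into echelon form.
Exactly 2 pivots survive; hence the rank is 2.
(With 4 elements in a 3-dimensional space the rank is at most 3.)

rank 2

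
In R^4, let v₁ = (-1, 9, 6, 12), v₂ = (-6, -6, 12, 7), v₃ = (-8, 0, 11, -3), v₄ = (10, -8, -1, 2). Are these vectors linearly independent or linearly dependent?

Place the vectors as rows of a 4×4 matrix and reduce to echelon form.
The reduction yields 4 nonzero rows, so the rank is 4.
Since rank = 4 (the number of vectors), the set is linearly independent.

linearly independent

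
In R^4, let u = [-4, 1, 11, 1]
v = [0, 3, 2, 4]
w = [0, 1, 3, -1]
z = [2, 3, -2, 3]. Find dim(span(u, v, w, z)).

Row-reduce the 4×4 matrix with these as rows.
Reduction leaves 3 leading entries, giving rank 3.

3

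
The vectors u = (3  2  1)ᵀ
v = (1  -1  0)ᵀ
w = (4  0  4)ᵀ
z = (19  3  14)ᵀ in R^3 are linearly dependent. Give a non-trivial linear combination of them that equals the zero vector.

Set up α₁u + … + α₄z = 0 and solve the homogeneous system.
One solution (up to scaling) is (2, 1, 3, -1).

2u + v + 3w - z = 0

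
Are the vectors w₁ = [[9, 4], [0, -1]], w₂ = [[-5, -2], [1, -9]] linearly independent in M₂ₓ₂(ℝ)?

linearly independent

Take coordinates with respect to the standard basis {E₁₁, E₁₂, E₂₁, E₂₂}.
Row-reduce the matrix whose columns are w₁, w₂.
The reduction yields 2 nonzero rows, so the rank is 2.
Since rank = 2 (the number of vectors), the set is linearly independent.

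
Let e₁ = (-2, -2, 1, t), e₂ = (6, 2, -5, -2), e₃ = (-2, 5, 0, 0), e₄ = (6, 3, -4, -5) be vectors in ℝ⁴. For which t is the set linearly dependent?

t = 35/11

Dependence holds iff the 4×4 matrix [e₁ e₂ e₃ e₄] is singular.
Cofactor expansion gives det = 140 - 44*t.
Solving 140 - 44*t = 0 yields t = 35/11.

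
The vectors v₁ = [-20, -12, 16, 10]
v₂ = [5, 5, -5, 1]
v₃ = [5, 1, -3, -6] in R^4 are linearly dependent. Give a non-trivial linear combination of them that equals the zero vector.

v₁ + 2v₂ + 2v₃ = 0

Row-reduce the matrix with v₁, v₂, v₃ as columns; the null space gives the coefficients.
The free variable yields coefficients (1, 2, 2) (any nonzero multiple also works).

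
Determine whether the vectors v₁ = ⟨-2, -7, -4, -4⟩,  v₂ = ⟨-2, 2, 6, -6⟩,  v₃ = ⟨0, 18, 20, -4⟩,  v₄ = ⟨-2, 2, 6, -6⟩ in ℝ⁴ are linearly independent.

Two of the vectors are equal, giving an immediate dependence.

linearly dependent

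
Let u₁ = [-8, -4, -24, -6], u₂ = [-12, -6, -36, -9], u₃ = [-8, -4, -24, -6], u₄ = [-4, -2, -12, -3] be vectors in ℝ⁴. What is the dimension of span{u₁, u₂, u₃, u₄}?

dim = 1

Form the matrix with u₁, u₂, u₃, u₄ as columns and reduce.
The echelon form has 1 nonzero row, so the rank is 1.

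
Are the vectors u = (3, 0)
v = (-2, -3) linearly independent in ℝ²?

Form the 2×2 matrix with these as columns; its determinant is -9.
A nonzero determinant means the columns are linearly independent.

linearly independent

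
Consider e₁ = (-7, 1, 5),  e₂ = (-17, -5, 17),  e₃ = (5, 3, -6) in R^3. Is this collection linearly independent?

Place the vectors as rows of a 3×3 matrix and reduce to echelon form.
The reduction yields 2 nonzero rows, so the rank is 2.
Since rank 2 < 3, the set is linearly dependent.
Indeed e₁ - e₂ - 2e₃ = 0.

linearly dependent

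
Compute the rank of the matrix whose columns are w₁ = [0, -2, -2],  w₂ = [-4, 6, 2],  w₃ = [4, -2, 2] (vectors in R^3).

Put the 3×3 matrix [w₁|w₂|w₃] into echelon form.
Exactly 2 pivots survive; hence the rank is 2.

rank 2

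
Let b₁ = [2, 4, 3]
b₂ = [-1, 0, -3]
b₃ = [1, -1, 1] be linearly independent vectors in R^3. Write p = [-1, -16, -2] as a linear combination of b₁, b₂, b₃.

Since b₁, b₂, b₃ are independent, the coefficients expressing p are uniquely determined by a linear system.
The system has the unique solution (c₁, c₂, c₃) = (-3, -1, 4).

p = -3b₁ - b₂ + 4b₃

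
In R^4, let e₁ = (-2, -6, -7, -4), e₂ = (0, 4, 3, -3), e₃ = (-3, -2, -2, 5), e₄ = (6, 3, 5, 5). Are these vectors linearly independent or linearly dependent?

linearly independent

The matrix [e₁|e₂|e₃|e₄] has determinant -143.
A nonzero determinant means the columns are linearly independent.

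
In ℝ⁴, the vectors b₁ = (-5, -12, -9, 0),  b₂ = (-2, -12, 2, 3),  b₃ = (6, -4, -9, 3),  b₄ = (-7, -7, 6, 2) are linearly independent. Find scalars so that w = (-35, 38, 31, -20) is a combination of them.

Set up the augmented matrix [b₁ | b₂ | b₃ | b₄ | w] and row-reduce.
Row-reducing the augmented matrix gives the unique coefficients (c₁, …, c₄) = (1, -4, -4, 2).

w = b₁ - 4b₂ - 4b₃ + 2b₄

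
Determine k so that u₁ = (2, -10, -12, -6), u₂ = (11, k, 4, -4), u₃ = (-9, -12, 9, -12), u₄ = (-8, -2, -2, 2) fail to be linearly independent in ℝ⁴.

Dependence holds iff the 4×4 matrix [u₁ u₂ u₃ u₄] is singular.
The determinant works out to 3840 - 1920*k.
Solving 3840 - 1920*k = 0 yields k = 2.

k = 2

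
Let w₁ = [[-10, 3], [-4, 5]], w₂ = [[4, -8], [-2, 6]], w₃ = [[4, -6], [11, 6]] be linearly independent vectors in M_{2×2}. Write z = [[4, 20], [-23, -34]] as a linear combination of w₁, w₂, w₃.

Take coordinate vectors relative to {E₁₁, E₁₂, E₂₁, E₂₂}.
Solve the system with w₁, w₂, w₃ as columns and z as the right-hand side.
Back-substitution yields (c₁, c₂, c₃) = (-2, -1, -3).

z = -2w₁ - w₂ - 3w₃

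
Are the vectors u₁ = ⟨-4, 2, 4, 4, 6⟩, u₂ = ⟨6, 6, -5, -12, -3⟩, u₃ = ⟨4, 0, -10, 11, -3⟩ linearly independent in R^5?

linearly independent

Row-reduce the matrix whose columns are u₁, u₂, u₃.
The reduction yields 3 nonzero rows, so the rank is 3.
Since rank = 3 (the number of vectors), the set is linearly independent.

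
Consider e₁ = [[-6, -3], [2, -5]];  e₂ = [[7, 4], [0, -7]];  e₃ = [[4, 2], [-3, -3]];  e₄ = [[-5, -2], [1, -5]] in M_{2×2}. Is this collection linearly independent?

linearly independent

Take coordinates with respect to the standard basis {E₁₁, E₁₂, E₂₁, E₂₂}.
Place the vectors as rows of a 4×4 matrix and reduce to echelon form.
The reduction yields 4 nonzero rows, so the rank is 4.
Since rank = 4 (the number of vectors), the set is linearly independent.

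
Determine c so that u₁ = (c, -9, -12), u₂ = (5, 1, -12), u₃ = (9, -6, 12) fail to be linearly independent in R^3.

Dependence holds iff the 3×3 matrix [u₁ u₂ u₃] is singular.
Expanding, det = 1980 - 60*c.
Setting this to zero gives c = 33.

c = 33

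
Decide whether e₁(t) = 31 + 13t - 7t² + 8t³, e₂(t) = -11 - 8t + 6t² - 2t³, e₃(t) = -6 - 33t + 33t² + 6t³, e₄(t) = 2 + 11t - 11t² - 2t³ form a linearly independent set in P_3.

Take coordinates with respect to the standard basis {1, t, …, t³}.
The matrix [e₁|e₂|e₃|e₄] has determinant 0.
A zero determinant means the columns are linearly dependent.
Indeed 3e₁ + 9e₂ - e₃ = 0.

linearly dependent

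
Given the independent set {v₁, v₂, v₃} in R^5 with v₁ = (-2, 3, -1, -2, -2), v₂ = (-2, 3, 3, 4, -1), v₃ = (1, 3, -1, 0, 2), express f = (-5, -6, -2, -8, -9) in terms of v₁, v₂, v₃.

Since v₁, v₂, v₃ are independent, the coefficients expressing f are uniquely determined by a linear system.
Row-reducing the augmented matrix gives the unique coefficients (a₁, a₂, a₃) = (2, -1, -3).

f = 2v₁ - v₂ - 3v₃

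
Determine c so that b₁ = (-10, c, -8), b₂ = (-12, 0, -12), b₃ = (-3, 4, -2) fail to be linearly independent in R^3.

The vectors are dependent exactly when the determinant of the matrix with rows b₁, b₂, b₃ vanishes.
Cofactor expansion gives det = 12*c - 96.
Solving 12*c - 96 = 0 yields c = 8.

c = 8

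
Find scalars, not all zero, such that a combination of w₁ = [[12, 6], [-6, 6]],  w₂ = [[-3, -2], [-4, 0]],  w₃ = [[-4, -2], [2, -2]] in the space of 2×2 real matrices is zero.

w₁ + 3w₃ = 0

Pass to coordinate vectors relative to the basis {E₁₁, E₁₂, E₂₁, E₂₂}.
Solve the homogeneous system with w₁, w₂, w₃ as columns by row-reducing the coefficient matrix.
One solution (up to scaling) is (1, 0, 3).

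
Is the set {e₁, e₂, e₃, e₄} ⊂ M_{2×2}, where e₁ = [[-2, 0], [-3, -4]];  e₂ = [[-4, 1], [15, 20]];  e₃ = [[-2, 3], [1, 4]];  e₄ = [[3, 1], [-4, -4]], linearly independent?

linearly dependent

Take coordinates with respect to the standard basis {E₁₁, E₁₂, E₂₁, E₂₂}.
The matrix [e₁|e₂|e₃|e₄] has determinant 0.
A zero determinant means the columns are linearly dependent.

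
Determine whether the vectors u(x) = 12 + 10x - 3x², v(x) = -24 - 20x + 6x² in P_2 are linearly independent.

linearly dependent

Take coordinates with respect to the standard basis {1, x, x²}.
Row-reduce the matrix whose columns are u, v.
The reduction yields 1 nonzero row, so the rank is 1.
Since rank 1 < 2, the set is linearly dependent.
Indeed 2u + v = 0.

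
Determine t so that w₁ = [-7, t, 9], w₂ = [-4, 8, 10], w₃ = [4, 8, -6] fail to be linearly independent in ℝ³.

t = -20

Place the vectors as rows of a 3×3 matrix; dependence ⇔ determinant zero.
Cofactor expansion gives det = 16*t + 320.
This vanishes exactly when t = -20.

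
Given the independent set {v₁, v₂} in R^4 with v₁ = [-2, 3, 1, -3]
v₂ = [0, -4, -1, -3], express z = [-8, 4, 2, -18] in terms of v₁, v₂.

z = 4v₁ + 2v₂

Set up the augmented matrix [v₁ | v₂ | z] and row-reduce.
Row-reducing the augmented matrix gives the unique coefficients (α₁, α₂) = (4, 2).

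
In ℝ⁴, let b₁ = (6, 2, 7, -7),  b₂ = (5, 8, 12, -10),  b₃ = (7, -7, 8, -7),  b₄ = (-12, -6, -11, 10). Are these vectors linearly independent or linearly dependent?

The matrix [b₁|b₂|b₃|b₄] has determinant -867.
A nonzero determinant means the columns are linearly independent.

linearly independent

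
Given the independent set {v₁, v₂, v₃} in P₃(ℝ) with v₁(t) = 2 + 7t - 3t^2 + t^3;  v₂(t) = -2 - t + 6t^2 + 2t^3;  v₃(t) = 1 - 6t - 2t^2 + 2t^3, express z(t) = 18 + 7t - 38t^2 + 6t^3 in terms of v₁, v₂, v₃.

z = 4v₁ - 3v₂ + 4v₃

Identify each element with its coordinate vector in ℝ⁴ via {1, t, …, t^3}.
Solve the system with v₁, v₂, v₃ as columns and z as the right-hand side.
Row-reducing the augmented matrix gives the unique coefficients (a₁, a₂, a₃) = (4, -3, 4).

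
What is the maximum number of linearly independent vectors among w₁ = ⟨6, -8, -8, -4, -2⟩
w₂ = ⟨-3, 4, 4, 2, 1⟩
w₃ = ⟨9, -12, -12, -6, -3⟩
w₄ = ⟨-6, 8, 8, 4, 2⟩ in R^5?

1

Put the 5×4 matrix [w₁|w₂|w₃|w₄] into echelon form.
There is 1 pivot column, so rank = 1.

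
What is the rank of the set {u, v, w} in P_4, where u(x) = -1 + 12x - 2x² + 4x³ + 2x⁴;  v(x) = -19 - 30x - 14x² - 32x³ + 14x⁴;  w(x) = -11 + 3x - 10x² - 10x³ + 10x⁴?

Pass to coordinate vectors with respect to the basis {1, x, …, x⁴}.
Form the matrix with u, v, w as columns and reduce.
The echelon form has 2 nonzero rows, so the rank is 2.

rank 2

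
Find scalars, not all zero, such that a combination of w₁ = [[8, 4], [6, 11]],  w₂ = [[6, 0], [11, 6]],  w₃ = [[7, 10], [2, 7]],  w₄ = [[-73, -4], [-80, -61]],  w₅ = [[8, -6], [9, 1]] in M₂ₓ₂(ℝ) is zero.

3w₁ + 3w₂ + w₃ + w₄ + 3w₅ = 0

Write each element as a vector in ℝ⁴ using {E₁₁, E₁₂, E₂₁, E₂₂}.
Write the vectors as columns of a matrix and find a nonzero vector in its null space.
A generator of the null space is (3, 3, 1, 1, 3).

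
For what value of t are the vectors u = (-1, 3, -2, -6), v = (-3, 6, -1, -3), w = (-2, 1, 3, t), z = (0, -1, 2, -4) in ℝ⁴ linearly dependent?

Dependence holds iff the 4×4 matrix [u v w z] is singular.
The determinant works out to 49 - t.
This vanishes exactly when t = 49.

t = 49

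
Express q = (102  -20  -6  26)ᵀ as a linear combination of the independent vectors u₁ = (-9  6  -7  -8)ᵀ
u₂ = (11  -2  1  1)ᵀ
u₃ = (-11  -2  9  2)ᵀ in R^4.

q = -4u₁ + 2u₂ - 4u₃

Since u₁, u₂, u₃ are independent, the coefficients expressing q are uniquely determined by a linear system.
Row-reducing the augmented matrix gives the unique coefficients (α₁, α₂, α₃) = (-4, 2, -4).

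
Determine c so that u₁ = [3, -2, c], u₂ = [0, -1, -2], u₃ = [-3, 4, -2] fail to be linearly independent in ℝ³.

c = 6

The set is linearly dependent precisely when det[u₁; u₂; u₃] = 0.
Cofactor expansion gives det = 18 - 3*c.
Setting this to zero gives c = 6.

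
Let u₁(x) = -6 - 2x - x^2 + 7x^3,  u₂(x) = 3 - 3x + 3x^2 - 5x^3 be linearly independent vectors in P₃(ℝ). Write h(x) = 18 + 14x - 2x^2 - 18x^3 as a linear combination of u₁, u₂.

h = -4u₁ - 2u₂

Take coordinate vectors relative to {1, x, …, x^3}.
Set up the augmented matrix [u₁ | u₂ | h] and row-reduce.
Row-reducing the augmented matrix gives the unique coefficients (α₁, α₂) = (-4, -2).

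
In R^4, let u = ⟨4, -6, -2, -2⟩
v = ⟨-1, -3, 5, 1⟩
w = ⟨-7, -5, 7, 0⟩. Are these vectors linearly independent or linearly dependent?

linearly independent

Place the vectors as rows of a 3×4 matrix and reduce to echelon form.
The reduction yields 3 nonzero rows, so the rank is 3.
Since rank = 3 (the number of vectors), the set is linearly independent.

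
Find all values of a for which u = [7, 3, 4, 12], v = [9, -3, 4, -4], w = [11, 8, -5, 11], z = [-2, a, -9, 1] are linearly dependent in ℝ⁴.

Dependence holds iff the 4×4 matrix [u v w z] is singular.
Expanding, det = 7728 - 1472*a.
This vanishes exactly when a = 21/4.

a = 21/4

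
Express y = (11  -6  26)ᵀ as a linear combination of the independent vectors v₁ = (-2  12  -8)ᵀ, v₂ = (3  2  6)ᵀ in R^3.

y = -v₁ + 3v₂

Solve the system with v₁, v₂ as columns and y as the right-hand side.
Row-reducing the augmented matrix gives the unique coefficients (a₁, a₂) = (-1, 3).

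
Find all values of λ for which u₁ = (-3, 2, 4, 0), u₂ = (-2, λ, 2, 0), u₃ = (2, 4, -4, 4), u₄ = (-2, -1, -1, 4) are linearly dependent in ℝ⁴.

The set is linearly dependent precisely when det[u₁; u₂; u₃; u₄] = 0.
Cofactor expansion gives det = -28*λ - 24.
Setting this to zero gives λ = -6/7.

λ = -6/7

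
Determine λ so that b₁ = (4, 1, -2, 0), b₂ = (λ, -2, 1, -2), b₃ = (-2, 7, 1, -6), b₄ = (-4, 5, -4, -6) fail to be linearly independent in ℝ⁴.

λ = -38/3

The set is linearly dependent precisely when det[b₁; b₂; b₃; b₄] = 0.
The determinant works out to 54*λ + 684.
Solving 54*λ + 684 = 0 yields λ = -38/3.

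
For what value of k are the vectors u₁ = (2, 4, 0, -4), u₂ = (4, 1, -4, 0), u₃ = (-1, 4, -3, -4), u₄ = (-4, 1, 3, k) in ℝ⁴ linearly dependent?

The vectors are dependent exactly when the determinant of the matrix with rows u₁, u₂, u₃, u₄ vanishes.
Cofactor expansion gives det = 90*k + 180.
Solving 90*k + 180 = 0 yields k = -2.

k = -2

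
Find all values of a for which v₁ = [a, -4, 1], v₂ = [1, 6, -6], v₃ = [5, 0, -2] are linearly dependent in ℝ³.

a = 41/6

The vectors are dependent exactly when the determinant of the matrix with rows v₁, v₂, v₃ vanishes.
Expanding, det = 82 - 12*a.
Setting this to zero gives a = 41/6.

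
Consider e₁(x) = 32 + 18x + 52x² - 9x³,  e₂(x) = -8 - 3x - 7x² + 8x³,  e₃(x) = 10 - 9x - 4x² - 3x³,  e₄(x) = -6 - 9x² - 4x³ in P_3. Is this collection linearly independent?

linearly dependent

Write each element as a coordinate vector in ℝ⁴ using {1, x, …, x³}.
Row-reduce the matrix whose columns are e₁, e₂, e₃, e₄.
The reduction yields 3 nonzero rows, so the rank is 3.
Since rank 3 < 4, the set is linearly dependent.
Indeed e₁ + 3e₂ + e₃ + 3e₄ = 0.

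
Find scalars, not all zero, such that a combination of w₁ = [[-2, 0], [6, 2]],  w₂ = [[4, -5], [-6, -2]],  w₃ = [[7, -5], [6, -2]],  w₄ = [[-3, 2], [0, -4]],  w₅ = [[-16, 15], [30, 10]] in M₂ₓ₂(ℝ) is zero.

Pass to coordinate vectors relative to the basis {E₁₁, E₁₂, E₂₁, E₂₂}.
Solve the homogeneous system with w₁, w₂, w₃, w₄, w₅ as columns by row-reducing the coefficient matrix.
A generator of the null space is (2, -3, 0, 0, -1).

2w₁ - 3w₂ - w₅ = 0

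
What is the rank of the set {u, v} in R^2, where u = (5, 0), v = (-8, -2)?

2

Apply Gaussian elimination to the matrix whose rows are u, v.
The echelon form has 2 nonzero rows, so the rank is 2.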